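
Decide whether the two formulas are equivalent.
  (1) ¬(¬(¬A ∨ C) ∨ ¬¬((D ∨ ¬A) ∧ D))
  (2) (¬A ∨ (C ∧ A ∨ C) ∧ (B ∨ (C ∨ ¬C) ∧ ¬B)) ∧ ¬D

E1: ¬(¬(¬A ∨ C) ∨ ¬¬((D ∨ ¬A) ∧ D))
    = ¬(¬(¬A ∨ C) ∨ ¬¬D)   [absorption]
    = (¬A ∨ C) ∧ ¬D   [De Morgan]
E2: (¬A ∨ (C ∧ A ∨ C) ∧ (B ∨ (C ∨ ¬C) ∧ ¬B)) ∧ ¬D
    = (¬A ∨ C ∧ (B ∨ (C ∨ ¬C) ∧ ¬B)) ∧ ¬D   [absorption]
    = (¬A ∨ C ∧ (B ∨ ¬B)) ∧ ¬D   [complement / identity]
    = (¬A ∨ C) ∧ ¬D   [complement / identity]
Both reduce to (¬A ∨ C) ∧ ¬D, so they are equivalent.

Yes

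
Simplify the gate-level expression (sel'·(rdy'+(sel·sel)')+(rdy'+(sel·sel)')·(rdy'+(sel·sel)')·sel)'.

rdy·sel

(sel'·(rdy'+(sel·sel)')+(rdy'+(sel·sel)')·(rdy'+(sel·sel)')·sel)'
= (sel'·(rdy'+(sel·sel)')+(rdy'+(sel·sel)')·sel)'   — idempotence
= (rdy'+(sel·sel)')'   — distribution
= rdy·sel·sel   — De Morgan
= rdy·sel   — idempotence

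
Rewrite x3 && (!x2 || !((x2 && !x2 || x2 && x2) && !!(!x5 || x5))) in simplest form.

x3 && (!x2 || !((x2 && !x2 || x2 && x2) && !!(!x5 || x5)))
= x3 && (!x2 || !((x2 && !x2 || x2 && x2) && (!x5 || x5)))   — double negation
= x3 && (!x2 || !(x2 && (!x5 || x5)))   — distribution
= x3 && (!x2 || !x2)   — complement / identity
= x3 && !x2   — idempotence

x3 && !x2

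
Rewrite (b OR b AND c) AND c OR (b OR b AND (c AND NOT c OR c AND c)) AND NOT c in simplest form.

b

(b OR b AND c) AND c OR (b OR b AND (c AND NOT c OR c AND c)) AND NOT c
= (b OR b AND c) AND c OR (b OR b AND c) AND NOT c   [distribution]
= b OR b AND c   [distribution]
= b   [absorption]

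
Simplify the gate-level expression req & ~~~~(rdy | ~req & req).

req & rdy

req & ~~~~(rdy | ~req & req)
= req & ~~(rdy | ~req & req)   [double negation]
= req & ~~rdy   [complement / identity]
= req & rdy   [double negation]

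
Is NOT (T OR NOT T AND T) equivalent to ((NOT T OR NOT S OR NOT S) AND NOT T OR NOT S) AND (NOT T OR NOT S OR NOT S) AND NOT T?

Yes

E1: NOT (T OR NOT T AND T)
    = NOT T   [complement / identity]
E2: ((NOT T OR NOT S OR NOT S) AND NOT T OR NOT S) AND (NOT T OR NOT S OR NOT S) AND NOT T
    = (NOT T OR NOT S OR NOT S) AND NOT T   [absorption]
    = (NOT T OR NOT S) AND NOT T   [idempotence]
    = NOT T   [absorption]
Both reduce to NOT T, so they are equivalent.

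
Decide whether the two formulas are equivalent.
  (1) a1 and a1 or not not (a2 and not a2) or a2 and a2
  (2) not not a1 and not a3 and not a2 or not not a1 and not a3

E1: a1 and a1 or not not (a2 and not a2) or a2 and a2
    = a1 or not not (a2 and not a2) or a2 and a2   (idempotence)
    = a1 or a2 and not a2 or a2 and a2   (double negation)
    = a1 or a2   (distribution)
E2: not not a1 and not a3 and not a2 or not not a1 and not a3
    = not not a1 and not a3   (absorption)
    = a1 and not a3   (double negation)
These differ: at a1=0, a2=1, a3=1, E1 = 1 but E2 = 0.

No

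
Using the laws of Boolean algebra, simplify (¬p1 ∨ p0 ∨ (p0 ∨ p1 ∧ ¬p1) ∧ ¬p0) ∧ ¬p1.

¬p1

(¬p1 ∨ p0 ∨ (p0 ∨ p1 ∧ ¬p1) ∧ ¬p0) ∧ ¬p1
= (¬p1 ∨ p0 ∨ p0 ∧ ¬p0) ∧ ¬p1
= (¬p1 ∨ p0) ∧ ¬p1
= ¬p1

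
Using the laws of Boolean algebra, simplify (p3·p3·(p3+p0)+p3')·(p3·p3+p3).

(p3·p3·(p3+p0)+p3')·(p3·p3+p3)
= (p3·p3+p3')·(p3·p3+p3)   (absorption)
= p3·p3+p3'·p3   (distribution)
= p3   (distribution)

p3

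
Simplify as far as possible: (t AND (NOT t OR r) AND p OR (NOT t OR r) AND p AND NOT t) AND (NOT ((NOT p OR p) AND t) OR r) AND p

(NOT t OR r) AND p

(t AND (NOT t OR r) AND p OR (NOT t OR r) AND p AND NOT t) AND (NOT ((NOT p OR p) AND t) OR r) AND p
= (NOT t OR r) AND p AND (NOT ((NOT p OR p) AND t) OR r) AND p   — distribution
= (NOT t OR r) AND p AND (NOT t OR r) AND p   — complement / identity
= (NOT t OR r) AND p   — idempotence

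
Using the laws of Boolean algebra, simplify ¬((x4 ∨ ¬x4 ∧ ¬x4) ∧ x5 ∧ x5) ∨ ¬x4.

¬x5 ∨ ¬x4

¬((x4 ∨ ¬x4 ∧ ¬x4) ∧ x5 ∧ x5) ∨ ¬x4
= ¬((x4 ∨ ¬x4) ∧ x5 ∧ x5) ∨ ¬x4   [idempotence]
= ¬(x5 ∧ x5) ∨ ¬x4   [complement / identity]
= ¬x5 ∨ ¬x4   [idempotence]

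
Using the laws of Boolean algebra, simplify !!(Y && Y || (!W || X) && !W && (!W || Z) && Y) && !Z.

Y && !Z

!!(Y && Y || (!W || X) && !W && (!W || Z) && Y) && !Z
= !!(Y && Y || !W && (!W || Z) && Y) && !Z
= !!(Y && Y || !W && Y) && !Z
= !!(Y && (Y || !W)) && !Z
= Y && (Y || !W) && !Z
= Y && !Z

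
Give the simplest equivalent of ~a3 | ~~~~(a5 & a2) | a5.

~a3 | ~~~~(a5 & a2) | a5
= ~a3 | ~~(a5 & a2) | a5   — double negation
= ~a3 | a5 & a2 | a5   — double negation
= ~a3 | a5   — absorption

~a3 | a5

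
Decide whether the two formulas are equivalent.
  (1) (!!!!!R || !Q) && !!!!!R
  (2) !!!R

E1: (!!!!!R || !Q) && !!!!!R
    = !!!!!R
    = !!!R
    = !R
E2: !!!R
    = !R
Both reduce to !R, so they are equivalent.

Yes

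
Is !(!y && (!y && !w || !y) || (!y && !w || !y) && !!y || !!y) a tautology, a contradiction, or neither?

contradiction

!(!y && (!y && !w || !y) || (!y && !w || !y) && !!y || !!y)
= !(!y && (!y && !w || !y) || (!y && !w || !y) && y || !!y)
= !(!y && !w || !y || !!y)
= !(!y || !!y)
= y && !y
= false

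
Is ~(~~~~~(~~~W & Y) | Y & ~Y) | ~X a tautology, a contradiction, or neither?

neither

~(~~~~~(~~~W & Y) | Y & ~Y) | ~X
= ~(~~~~~(~W & Y) | Y & ~Y) | ~X   — double negation
= ~(~~~(~W & Y) | Y & ~Y) | ~X   — double negation
= ~~~~(~W & Y) | ~X   — complement / identity
= ~~(~W & Y) | ~X   — double negation
= ~W & Y | ~X   — double negation
This depends on W, X, Y, so it is not a constant.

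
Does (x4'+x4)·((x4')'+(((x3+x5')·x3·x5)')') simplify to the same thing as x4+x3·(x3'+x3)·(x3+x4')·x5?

Yes

E1: (x4'+x4)·((x4')'+(((x3+x5')·x3·x5)')')
    = (x4')'+(((x3+x5')·x3·x5)')'   [complement / identity]
    = x4+(((x3+x5')·x3·x5)')'   [double negation]
    = x4+(x3+x5')·x3·x5   [double negation]
    = x4+x3·x5   [absorption]
E2: x4+x3·(x3'+x3)·(x3+x4')·x5
    = x4+x3·(x3+x4')·x5   [complement / identity]
    = x4+x3·x5   [absorption]
Both reduce to x4+x3·x5, so they are equivalent.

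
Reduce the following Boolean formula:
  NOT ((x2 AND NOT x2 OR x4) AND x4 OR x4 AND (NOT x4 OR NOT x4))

NOT x4

NOT ((x2 AND NOT x2 OR x4) AND x4 OR x4 AND (NOT x4 OR NOT x4))
= NOT (x4 AND x4 OR x4 AND (NOT x4 OR NOT x4))   — complement / identity
= NOT (x4 AND x4 OR x4 AND NOT x4)   — idempotence
= NOT x4   — distribution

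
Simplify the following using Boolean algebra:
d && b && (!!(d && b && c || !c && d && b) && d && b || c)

d && b && (!!(d && b && c || !c && d && b) && d && b || c)
= d && b && ((d && b && c || !c && d && b) && d && b || c)   (double negation)
= d && b && (d && b && d && b || c)   (distribution)
= d && b && (d && b || c)   (idempotence)
= d && b   (absorption)

d && b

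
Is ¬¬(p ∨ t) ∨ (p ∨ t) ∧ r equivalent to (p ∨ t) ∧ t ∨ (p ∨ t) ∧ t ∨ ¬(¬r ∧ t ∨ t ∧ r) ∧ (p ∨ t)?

Yes

E1: ¬¬(p ∨ t) ∨ (p ∨ t) ∧ r
    = p ∨ t ∨ (p ∨ t) ∧ r
    = p ∨ t
E2: (p ∨ t) ∧ t ∨ (p ∨ t) ∧ t ∨ ¬(¬r ∧ t ∨ t ∧ r) ∧ (p ∨ t)
    = (p ∨ t) ∧ t ∨ ¬(¬r ∧ t ∨ t ∧ r) ∧ (p ∨ t)
    = (p ∨ t) ∧ t ∨ ¬t ∧ (p ∨ t)
    = p ∨ t
Both reduce to p ∨ t, so they are equivalent.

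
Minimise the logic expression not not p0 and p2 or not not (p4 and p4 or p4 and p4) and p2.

not not p0 and p2 or not not (p4 and p4 or p4 and p4) and p2
= (not not p0 or not not (p4 and p4 or p4 and p4)) and p2   [distribution]
= (not not p0 or not not (p4 and p4)) and p2   [idempotence]
= (p0 or not not (p4 and p4)) and p2   [double negation]
= (p0 or p4 and p4) and p2   [double negation]
= (p0 or p4) and p2   [idempotence]

(p0 or p4) and p2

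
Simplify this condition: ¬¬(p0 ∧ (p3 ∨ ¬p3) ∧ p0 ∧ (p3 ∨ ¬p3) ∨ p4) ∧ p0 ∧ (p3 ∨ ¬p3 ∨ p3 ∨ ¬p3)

¬¬(p0 ∧ (p3 ∨ ¬p3) ∧ p0 ∧ (p3 ∨ ¬p3) ∨ p4) ∧ p0 ∧ (p3 ∨ ¬p3 ∨ p3 ∨ ¬p3)
= ¬¬(p0 ∧ (p3 ∨ ¬p3) ∨ p4) ∧ p0 ∧ (p3 ∨ ¬p3 ∨ p3 ∨ ¬p3)
= ¬¬(p0 ∧ (p3 ∨ ¬p3) ∨ p4) ∧ p0 ∧ (p3 ∨ ¬p3)
= (p0 ∧ (p3 ∨ ¬p3) ∨ p4) ∧ p0 ∧ (p3 ∨ ¬p3)
= p0 ∧ (p3 ∨ ¬p3)
= p0

p0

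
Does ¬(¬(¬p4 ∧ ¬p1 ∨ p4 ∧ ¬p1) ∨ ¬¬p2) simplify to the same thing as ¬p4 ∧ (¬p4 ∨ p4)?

No

E1: ¬(¬(¬p4 ∧ ¬p1 ∨ p4 ∧ ¬p1) ∨ ¬¬p2)
    = ¬(¬¬p1 ∨ ¬¬p2)   — distribution
    = ¬p1 ∧ ¬p2   — De Morgan
E2: ¬p4 ∧ (¬p4 ∨ p4)
    = ¬p4   — complement / identity
These differ: at p1=0, p2=1, p4=0, E1 = 0 but E2 = 1.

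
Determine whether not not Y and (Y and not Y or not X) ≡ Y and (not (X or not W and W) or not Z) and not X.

E1: not not Y and (Y and not Y or not X)
    = not not Y and not X   (complement / identity)
    = Y and not X   (double negation)
E2: Y and (not (X or not W and W) or not Z) and not X
    = Y and (not X or not Z) and not X   (complement / identity)
    = Y and not X   (absorption)
Both reduce to Y and not X, so they are equivalent.

Yes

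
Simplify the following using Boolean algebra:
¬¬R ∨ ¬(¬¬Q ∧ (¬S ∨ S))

R ∨ ¬Q

¬¬R ∨ ¬(¬¬Q ∧ (¬S ∨ S))
= ¬¬R ∨ ¬¬¬Q
= R ∨ ¬¬¬Q
= R ∨ ¬Q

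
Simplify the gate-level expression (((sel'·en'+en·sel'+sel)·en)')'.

(((sel'·en'+en·sel'+sel)·en)')'
= (((sel'+sel)·en)')'
= (en')'
= en

en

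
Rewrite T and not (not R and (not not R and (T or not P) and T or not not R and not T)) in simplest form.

T and not (not R and (not not R and (T or not P) and T or not not R and not T))
= T and not (not R and (not not R and T or not not R and not T))   [absorption]
= T and not (not R and not not R)   [distribution]
= T and (R or not R)   [De Morgan]
= T   [complement / identity]

T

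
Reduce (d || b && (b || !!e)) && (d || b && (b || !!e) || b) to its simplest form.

d || b

(d || b && (b || !!e)) && (d || b && (b || !!e) || b)
= d || b && (b || !!e)   — absorption
= d || b && (b || e)   — double negation
= d || b   — absorption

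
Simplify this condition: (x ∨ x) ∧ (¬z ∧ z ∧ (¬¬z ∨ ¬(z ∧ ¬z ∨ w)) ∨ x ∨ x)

(x ∨ x) ∧ (¬z ∧ z ∧ (¬¬z ∨ ¬(z ∧ ¬z ∨ w)) ∨ x ∨ x)
= (x ∨ x) ∧ (¬z ∧ z ∧ (¬¬z ∨ ¬w) ∨ x ∨ x)   (complement / identity)
= (x ∨ x) ∧ (¬z ∧ z ∧ (z ∨ ¬w) ∨ x ∨ x)   (double negation)
= (x ∨ x) ∧ (¬z ∧ z ∨ x ∨ x)   (absorption)
= (x ∨ x) ∧ (x ∨ x)   (complement / identity)
= x ∨ x   (idempotence)
= x   (idempotence)

x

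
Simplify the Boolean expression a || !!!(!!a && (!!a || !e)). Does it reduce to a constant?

a || !!!(!!a && (!!a || !e))
= a || !!!!!a   — absorption
= a || !!!a   — double negation
= a || !a   — double negation
= true   — complement

true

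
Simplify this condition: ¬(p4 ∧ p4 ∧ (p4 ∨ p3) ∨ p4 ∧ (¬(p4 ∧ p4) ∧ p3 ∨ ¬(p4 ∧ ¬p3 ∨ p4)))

¬(p4 ∧ p4 ∧ (p4 ∨ p3) ∨ p4 ∧ (¬(p4 ∧ p4) ∧ p3 ∨ ¬(p4 ∧ ¬p3 ∨ p4)))
= ¬(p4 ∧ p4 ∧ (p4 ∨ p3) ∨ p4 ∧ (¬p4 ∧ p3 ∨ ¬(p4 ∧ ¬p3 ∨ p4)))   (idempotence)
= ¬(p4 ∧ p4 ∨ p4 ∧ (¬p4 ∧ p3 ∨ ¬(p4 ∧ ¬p3 ∨ p4)))   (absorption)
= ¬(p4 ∧ p4 ∨ p4 ∧ (¬p4 ∧ p3 ∨ ¬p4))   (absorption)
= ¬(p4 ∧ p4 ∨ p4 ∧ ¬p4)   (absorption)
= ¬p4   (distribution)

¬p4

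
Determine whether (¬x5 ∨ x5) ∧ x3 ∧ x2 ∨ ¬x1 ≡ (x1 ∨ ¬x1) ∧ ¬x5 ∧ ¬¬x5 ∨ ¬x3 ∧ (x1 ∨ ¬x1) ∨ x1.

E1: (¬x5 ∨ x5) ∧ x3 ∧ x2 ∨ ¬x1
    = x3 ∧ x2 ∨ ¬x1   (complement / identity)
E2: (x1 ∨ ¬x1) ∧ ¬x5 ∧ ¬¬x5 ∨ ¬x3 ∧ (x1 ∨ ¬x1) ∨ x1
    = (x1 ∨ ¬x1) ∧ ¬x5 ∧ x5 ∨ ¬x3 ∧ (x1 ∨ ¬x1) ∨ x1   (double negation)
    = ¬x5 ∧ x5 ∨ ¬x3 ∧ (x1 ∨ ¬x1) ∨ x1   (complement / identity)
    = ¬x5 ∧ x5 ∨ ¬x3 ∨ x1   (complement / identity)
    = ¬x3 ∨ x1   (complement / identity)
These differ: at x1=0, x2=0, x3=1, x5=0, E1 = 1 but E2 = 0.

No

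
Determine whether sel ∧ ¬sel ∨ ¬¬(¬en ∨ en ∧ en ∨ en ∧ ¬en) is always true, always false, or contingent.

sel ∧ ¬sel ∨ ¬¬(¬en ∨ en ∧ en ∨ en ∧ ¬en)
= sel ∧ ¬sel ∨ ¬¬(¬en ∨ en)   (distribution)
= ¬¬(¬en ∨ en)   (complement / identity)
= ¬en ∨ en   (double negation)
= True   (complement)

always true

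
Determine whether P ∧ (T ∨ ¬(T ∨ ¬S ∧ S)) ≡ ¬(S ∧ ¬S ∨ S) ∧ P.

No

E1: P ∧ (T ∨ ¬(T ∨ ¬S ∧ S))
    = P ∧ (T ∨ ¬T)   — complement / identity
    = P   — complement / identity
E2: ¬(S ∧ ¬S ∨ S) ∧ P
    = ¬S ∧ P   — complement / identity
These differ: at P=1, S=1, T=1, E1 = 1 but E2 = 0.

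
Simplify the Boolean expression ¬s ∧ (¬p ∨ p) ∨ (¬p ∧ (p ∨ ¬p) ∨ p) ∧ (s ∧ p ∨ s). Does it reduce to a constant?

¬s ∧ (¬p ∨ p) ∨ (¬p ∧ (p ∨ ¬p) ∨ p) ∧ (s ∧ p ∨ s)
= ¬s ∧ (¬p ∨ p) ∨ (¬p ∧ (p ∨ ¬p) ∨ p) ∧ s   — absorption
= ¬s ∧ (¬p ∨ p) ∨ (¬p ∨ p) ∧ s   — complement / identity
= ¬p ∨ p   — distribution
= True   — complement

True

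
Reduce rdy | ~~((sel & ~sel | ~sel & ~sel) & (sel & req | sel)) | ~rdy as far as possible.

1

rdy | ~~((sel & ~sel | ~sel & ~sel) & (sel & req | sel)) | ~rdy
= rdy | (sel & ~sel | ~sel & ~sel) & (sel & req | sel) | ~rdy
= rdy | (sel & ~sel | ~sel & ~sel) & sel | ~rdy
= rdy | ~sel & sel | ~rdy
= rdy | ~rdy
= 1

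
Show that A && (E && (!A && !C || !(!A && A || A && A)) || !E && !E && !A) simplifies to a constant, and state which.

false

A && (E && (!A && !C || !(!A && A || A && A)) || !E && !E && !A)
= A && (E && (!A && !C || !A) || !E && !E && !A)
= A && (E && (!A && !C || !A) || !E && !A)
= A && (E && !A || !E && !A)
= A && !A
= false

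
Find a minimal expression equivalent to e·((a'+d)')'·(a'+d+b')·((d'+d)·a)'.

e·((a'+d)')'·(a'+d+b')·((d'+d)·a)'
= e·(a'+d)·(a'+d+b')·((d'+d)·a)'   [double negation]
= e·(a'+d)·(a'+d+b')·a'   [complement / identity]
= e·(a'+d)·a'   [absorption]
= e·a'   [absorption]

e·a'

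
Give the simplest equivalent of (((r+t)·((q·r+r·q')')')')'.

r

(((r+t)·((q·r+r·q')')')')'
= (((r+t)·(r')')')'   [distribution]
= (((r+t)·r)')'   [double negation]
= (r+t)·r   [double negation]
= r   [absorption]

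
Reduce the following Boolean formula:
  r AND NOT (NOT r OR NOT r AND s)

r

r AND NOT (NOT r OR NOT r AND s)
= r AND NOT NOT r   (absorption)
= r AND r   (double negation)
= r   (idempotence)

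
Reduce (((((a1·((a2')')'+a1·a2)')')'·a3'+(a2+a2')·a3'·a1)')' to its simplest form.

a3'

(((((a1·((a2')')'+a1·a2)')')'·a3'+(a2+a2')·a3'·a1)')'
= (((((a1·a2'+a1·a2)')')'·a3'+(a2+a2')·a3'·a1)')'   (double negation)
= ((((a1')')'·a3'+(a2+a2')·a3'·a1)')'   (distribution)
= ((a1'·a3'+(a2+a2')·a3'·a1)')'   (double negation)
= ((a1'·a3'+a3'·a1)')'   (complement / identity)
= ((a3')')'   (distribution)
= a3'   (double negation)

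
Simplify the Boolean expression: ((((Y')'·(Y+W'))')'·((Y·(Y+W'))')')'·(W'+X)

Y'·(W'+X)

((((Y')'·(Y+W'))')'·((Y·(Y+W'))')')'·(W'+X)
= (((Y·(Y+W'))')'·((Y·(Y+W'))')')'·(W'+X)
= (((Y·(Y+W'))')')'·(W'+X)
= ((Y')')'·(W'+X)
= Y'·(W'+X)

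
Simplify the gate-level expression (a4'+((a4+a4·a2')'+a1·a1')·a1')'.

(a4'+((a4+a4·a2')'+a1·a1')·a1')'
= (a4'+(a4+a4·a2')'·a1')'   (complement / identity)
= (a4'+a4'·a1')'   (absorption)
= (a4')'   (absorption)
= a4   (double negation)

a4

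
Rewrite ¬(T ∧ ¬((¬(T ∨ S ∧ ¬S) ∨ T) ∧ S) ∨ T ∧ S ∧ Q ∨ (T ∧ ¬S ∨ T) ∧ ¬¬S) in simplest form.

¬T

¬(T ∧ ¬((¬(T ∨ S ∧ ¬S) ∨ T) ∧ S) ∨ T ∧ S ∧ Q ∨ (T ∧ ¬S ∨ T) ∧ ¬¬S)
= ¬(T ∧ ¬((¬(T ∨ S ∧ ¬S) ∨ T) ∧ S) ∨ T ∧ S ∧ Q ∨ (T ∧ ¬S ∨ T) ∧ S)
= ¬(T ∧ ¬((¬(T ∨ S ∧ ¬S) ∨ T) ∧ S) ∨ T ∧ S ∧ Q ∨ T ∧ S)
= ¬(T ∧ ¬((¬T ∨ T) ∧ S) ∨ T ∧ S ∧ Q ∨ T ∧ S)
= ¬(T ∧ ¬S ∨ T ∧ S ∧ Q ∨ T ∧ S)
= ¬(T ∧ ¬S ∨ T ∧ S)
= ¬T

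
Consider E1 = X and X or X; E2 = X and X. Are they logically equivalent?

E1: X and X or X
    = X or X   (idempotence)
    = X   (idempotence)
E2: X and X
    = X   (idempotence)
Both reduce to X, so they are equivalent.

Yes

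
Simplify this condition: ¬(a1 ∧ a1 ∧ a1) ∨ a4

¬a1 ∨ a4

¬(a1 ∧ a1 ∧ a1) ∨ a4
= ¬(a1 ∧ a1) ∨ a4   — idempotence
= ¬a1 ∨ a4   — idempotence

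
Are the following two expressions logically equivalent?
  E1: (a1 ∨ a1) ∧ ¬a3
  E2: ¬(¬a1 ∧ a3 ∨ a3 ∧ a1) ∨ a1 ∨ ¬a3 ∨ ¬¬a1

No

E1: (a1 ∨ a1) ∧ ¬a3
    = a1 ∧ ¬a3   (idempotence)
E2: ¬(¬a1 ∧ a3 ∨ a3 ∧ a1) ∨ a1 ∨ ¬a3 ∨ ¬¬a1
    = ¬a3 ∨ a1 ∨ ¬a3 ∨ ¬¬a1   (distribution)
    = ¬a3 ∨ a1 ∨ ¬a3 ∨ a1   (double negation)
    = ¬a3 ∨ a1   (idempotence)
These differ: at a1=0, a3=0, E1 = 0 but E2 = 1.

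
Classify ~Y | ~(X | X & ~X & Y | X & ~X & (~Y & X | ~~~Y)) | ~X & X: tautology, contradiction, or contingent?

contingent

~Y | ~(X | X & ~X & Y | X & ~X & (~Y & X | ~~~Y)) | ~X & X
= ~Y | ~(X | X & ~X & Y | X & ~X & (~Y & X | ~~~Y))   [complement / identity]
= ~Y | ~(X | X & ~X & Y | X & ~X & (~Y & X | ~Y))   [double negation]
= ~Y | ~(X | X & ~X & Y | X & ~X & ~Y)   [absorption]
= ~Y | ~(X | X & ~X)   [distribution]
= ~Y | ~X   [complement / identity]
This depends on X, Y, so it is not a constant.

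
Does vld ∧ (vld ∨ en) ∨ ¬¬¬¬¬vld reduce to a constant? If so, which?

vld ∧ (vld ∨ en) ∨ ¬¬¬¬¬vld
= vld ∧ (vld ∨ en) ∨ ¬¬¬vld   — double negation
= vld ∨ ¬¬¬vld   — absorption
= vld ∨ ¬vld   — double negation
= True   — complement

yes, True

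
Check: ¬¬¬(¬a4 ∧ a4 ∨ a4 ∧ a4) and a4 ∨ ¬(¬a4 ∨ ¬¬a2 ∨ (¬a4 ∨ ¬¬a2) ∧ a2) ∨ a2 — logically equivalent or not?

No

E1: ¬¬¬(¬a4 ∧ a4 ∨ a4 ∧ a4)
    = ¬¬¬a4   [distribution]
    = ¬a4   [double negation]
E2: a4 ∨ ¬(¬a4 ∨ ¬¬a2 ∨ (¬a4 ∨ ¬¬a2) ∧ a2) ∨ a2
    = a4 ∨ ¬(¬a4 ∨ ¬¬a2) ∨ a2   [absorption]
    = a4 ∨ a4 ∧ ¬a2 ∨ a2   [De Morgan]
    = a4 ∨ a2   [absorption]
These differ: at a2=0, a4=1, E1 = 0 but E2 = 1.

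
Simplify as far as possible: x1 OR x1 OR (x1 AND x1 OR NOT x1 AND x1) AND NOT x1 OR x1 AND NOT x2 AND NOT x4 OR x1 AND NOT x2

x1 OR x1 OR (x1 AND x1 OR NOT x1 AND x1) AND NOT x1 OR x1 AND NOT x2 AND NOT x4 OR x1 AND NOT x2
= x1 OR x1 OR x1 AND NOT x1 OR x1 AND NOT x2 AND NOT x4 OR x1 AND NOT x2   — distribution
= x1 OR x1 OR x1 AND NOT x2 AND NOT x4 OR x1 AND NOT x2   — complement / identity
= x1 OR x1 OR x1 AND NOT x2   — absorption
= x1 OR x1 AND NOT x2   — idempotence
= x1   — absorption

x1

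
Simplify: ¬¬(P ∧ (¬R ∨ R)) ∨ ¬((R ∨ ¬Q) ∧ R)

¬¬(P ∧ (¬R ∨ R)) ∨ ¬((R ∨ ¬Q) ∧ R)
= ¬¬P ∨ ¬((R ∨ ¬Q) ∧ R)
= P ∨ ¬((R ∨ ¬Q) ∧ R)
= P ∨ ¬R

P ∨ ¬R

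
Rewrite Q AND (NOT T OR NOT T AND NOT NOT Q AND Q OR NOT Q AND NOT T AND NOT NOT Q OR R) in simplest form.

Q AND (NOT T OR R)

Q AND (NOT T OR NOT T AND NOT NOT Q AND Q OR NOT Q AND NOT T AND NOT NOT Q OR R)
= Q AND (NOT T OR NOT T AND NOT NOT Q OR R)
= Q AND (NOT T OR NOT T AND Q OR R)
= Q AND (NOT T OR R)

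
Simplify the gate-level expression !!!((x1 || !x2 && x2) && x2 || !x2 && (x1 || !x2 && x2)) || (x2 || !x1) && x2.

!x1 || x2

!!!((x1 || !x2 && x2) && x2 || !x2 && (x1 || !x2 && x2)) || (x2 || !x1) && x2
= !!!(x1 || !x2 && x2) || (x2 || !x1) && x2   — distribution
= !(x1 || !x2 && x2) || (x2 || !x1) && x2   — double negation
= !x1 || (x2 || !x1) && x2   — complement / identity
= !x1 || x2   — absorption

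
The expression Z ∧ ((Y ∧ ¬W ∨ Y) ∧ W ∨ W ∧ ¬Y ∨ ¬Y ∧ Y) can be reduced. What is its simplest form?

Z ∧ W

Z ∧ ((Y ∧ ¬W ∨ Y) ∧ W ∨ W ∧ ¬Y ∨ ¬Y ∧ Y)
= Z ∧ (Y ∧ W ∨ W ∧ ¬Y ∨ ¬Y ∧ Y)
= Z ∧ (W ∨ ¬Y ∧ Y)
= Z ∧ W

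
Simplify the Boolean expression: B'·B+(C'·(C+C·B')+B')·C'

B'·C'

B'·B+(C'·(C+C·B')+B')·C'
= (C'·(C+C·B')+B')·C'   — complement / identity
= (C'·C+B')·C'   — absorption
= B'·C'   — complement / identity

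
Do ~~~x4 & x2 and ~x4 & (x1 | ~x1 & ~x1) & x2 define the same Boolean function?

E1: ~~~x4 & x2
    = ~x4 & x2   — double negation
E2: ~x4 & (x1 | ~x1 & ~x1) & x2
    = ~x4 & (x1 | ~x1) & x2   — idempotence
    = ~x4 & x2   — complement / identity
Both reduce to ~x4 & x2, so they are equivalent.

Yes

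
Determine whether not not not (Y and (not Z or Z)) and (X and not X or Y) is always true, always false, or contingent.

not not not (Y and (not Z or Z)) and (X and not X or Y)
= not not not (Y and (not Z or Z)) and Y   (complement / identity)
= not (Y and (not Z or Z)) and Y   (double negation)
= not Y and Y   (complement / identity)
= False   (complement)

always false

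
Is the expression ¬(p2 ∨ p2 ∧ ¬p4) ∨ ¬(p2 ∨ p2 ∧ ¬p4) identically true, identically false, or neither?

neither

¬(p2 ∨ p2 ∧ ¬p4) ∨ ¬(p2 ∨ p2 ∧ ¬p4)
= ¬(p2 ∨ p2 ∧ ¬p4)   [idempotence]
= ¬p2   [absorption]
This depends on p2, so it is not a constant.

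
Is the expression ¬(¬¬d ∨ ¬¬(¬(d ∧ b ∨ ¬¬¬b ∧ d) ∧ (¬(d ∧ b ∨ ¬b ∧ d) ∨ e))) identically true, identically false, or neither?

¬(¬¬d ∨ ¬¬(¬(d ∧ b ∨ ¬¬¬b ∧ d) ∧ (¬(d ∧ b ∨ ¬b ∧ d) ∨ e)))
= ¬(¬¬d ∨ ¬¬(¬(d ∧ b ∨ ¬b ∧ d) ∧ (¬(d ∧ b ∨ ¬b ∧ d) ∨ e)))
= ¬(¬¬d ∨ ¬¬¬(d ∧ b ∨ ¬b ∧ d))
= ¬d ∧ ¬¬(d ∧ b ∨ ¬b ∧ d)
= ¬d ∧ ¬¬d
= ¬d ∧ d
= False

identically false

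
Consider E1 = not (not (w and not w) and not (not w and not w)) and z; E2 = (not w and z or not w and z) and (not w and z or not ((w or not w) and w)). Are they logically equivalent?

E1: not (not (w and not w) and not (not w and not w)) and z
    = (w and not w or not w and not w) and z   [De Morgan]
    = not w and z   [distribution]
E2: (not w and z or not w and z) and (not w and z or not ((w or not w) and w))
    = not w and z and (not w and z or not ((w or not w) and w))   [idempotence]
    = not w and z and (not w and z or not w)   [complement / identity]
    = not w and z   [absorption]
Both reduce to not w and z, so they are equivalent.

Yes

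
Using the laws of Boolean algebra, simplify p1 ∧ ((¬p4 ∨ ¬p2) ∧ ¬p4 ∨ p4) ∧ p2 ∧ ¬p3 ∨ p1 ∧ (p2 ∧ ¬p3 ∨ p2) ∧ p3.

p1 ∧ p2

p1 ∧ ((¬p4 ∨ ¬p2) ∧ ¬p4 ∨ p4) ∧ p2 ∧ ¬p3 ∨ p1 ∧ (p2 ∧ ¬p3 ∨ p2) ∧ p3
= p1 ∧ (¬p4 ∨ p4) ∧ p2 ∧ ¬p3 ∨ p1 ∧ (p2 ∧ ¬p3 ∨ p2) ∧ p3   (absorption)
= p1 ∧ p2 ∧ ¬p3 ∨ p1 ∧ (p2 ∧ ¬p3 ∨ p2) ∧ p3   (complement / identity)
= p1 ∧ p2 ∧ ¬p3 ∨ p1 ∧ p2 ∧ p3   (absorption)
= p1 ∧ p2   (distribution)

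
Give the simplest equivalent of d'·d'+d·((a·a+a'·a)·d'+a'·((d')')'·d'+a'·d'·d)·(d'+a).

d'·d'+d·((a·a+a'·a)·d'+a'·((d')')'·d'+a'·d'·d)·(d'+a)
= d'·d'+d·(a·d'+a'·((d')')'·d'+a'·d'·d)·(d'+a)   (distribution)
= d'·d'+d·(a·d'+a'·d'·d'+a'·d'·d)·(d'+a)   (double negation)
= d'·d'+d·(a·d'+a'·d')·(d'+a)   (distribution)
= d'·d'+d·d'·(d'+a)   (distribution)
= d'·d'+d·d'   (absorption)
= d'   (distribution)

d'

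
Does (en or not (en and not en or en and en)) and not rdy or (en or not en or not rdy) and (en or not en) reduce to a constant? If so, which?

yes, True

(en or not (en and not en or en and en)) and not rdy or (en or not en or not rdy) and (en or not en)
= (en or not en) and not rdy or (en or not en or not rdy) and (en or not en)
= (en or not en) and not rdy or en or not en
= en or not en
= True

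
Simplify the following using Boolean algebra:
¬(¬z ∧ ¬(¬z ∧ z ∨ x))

¬(¬z ∧ ¬(¬z ∧ z ∨ x))
= ¬(¬z ∧ ¬x)   (complement / identity)
= z ∨ x   (De Morgan)

z ∨ x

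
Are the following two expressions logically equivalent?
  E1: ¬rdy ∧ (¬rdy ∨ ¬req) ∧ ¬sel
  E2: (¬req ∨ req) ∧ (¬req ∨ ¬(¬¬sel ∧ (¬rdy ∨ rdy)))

E1: ¬rdy ∧ (¬rdy ∨ ¬req) ∧ ¬sel
    = ¬rdy ∧ ¬sel   — absorption
E2: (¬req ∨ req) ∧ (¬req ∨ ¬(¬¬sel ∧ (¬rdy ∨ rdy)))
    = ¬req ∨ ¬(¬¬sel ∧ (¬rdy ∨ rdy))   — complement / identity
    = ¬req ∨ ¬¬¬sel   — complement / identity
    = ¬req ∨ ¬sel   — double negation
These differ: at rdy=1, req=0, sel=1, E1 = 0 but E2 = 1.

No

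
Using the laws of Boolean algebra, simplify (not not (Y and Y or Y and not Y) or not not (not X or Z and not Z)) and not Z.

(Y or not X) and not Z

(not not (Y and Y or Y and not Y) or not not (not X or Z and not Z)) and not Z
= (not not Y or not not (not X or Z and not Z)) and not Z   — distribution
= (not not Y or not not not X) and not Z   — complement / identity
= (not not Y or not X) and not Z   — double negation
= (Y or not X) and not Z   — double negation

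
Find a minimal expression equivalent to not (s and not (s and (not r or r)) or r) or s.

not r or s

not (s and not (s and (not r or r)) or r) or s
= not (s and not s or r) or s   — complement / identity
= not r or s   — complement / identity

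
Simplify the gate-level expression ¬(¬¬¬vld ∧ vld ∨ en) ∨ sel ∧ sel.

¬(¬¬¬vld ∧ vld ∨ en) ∨ sel ∧ sel
= ¬(¬vld ∧ vld ∨ en) ∨ sel ∧ sel   (double negation)
= ¬en ∨ sel ∧ sel   (complement / identity)
= ¬en ∨ sel   (idempotence)

¬en ∨ sel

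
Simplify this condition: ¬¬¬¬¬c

¬c

¬¬¬¬¬c
= ¬¬¬c   (double negation)
= ¬c   (double negation)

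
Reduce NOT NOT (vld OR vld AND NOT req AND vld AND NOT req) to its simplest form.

NOT NOT (vld OR vld AND NOT req AND vld AND NOT req)
= NOT NOT (vld OR vld AND NOT req)   [idempotence]
= vld OR vld AND NOT req   [double negation]
= vld   [absorption]

vld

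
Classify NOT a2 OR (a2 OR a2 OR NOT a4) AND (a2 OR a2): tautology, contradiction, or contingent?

tautology

NOT a2 OR (a2 OR a2 OR NOT a4) AND (a2 OR a2)
= NOT a2 OR a2 OR a2
= NOT a2 OR a2
= TRUE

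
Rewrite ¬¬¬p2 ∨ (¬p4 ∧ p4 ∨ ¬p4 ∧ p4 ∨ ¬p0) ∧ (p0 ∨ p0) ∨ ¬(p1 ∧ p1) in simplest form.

¬p2 ∨ ¬p1

¬¬¬p2 ∨ (¬p4 ∧ p4 ∨ ¬p4 ∧ p4 ∨ ¬p0) ∧ (p0 ∨ p0) ∨ ¬(p1 ∧ p1)
= ¬¬¬p2 ∨ (¬p4 ∧ p4 ∨ ¬p4 ∧ p4 ∨ ¬p0) ∧ (p0 ∨ p0) ∨ ¬p1
= ¬¬¬p2 ∨ (¬p4 ∧ p4 ∨ ¬p4 ∧ p4 ∨ ¬p0) ∧ p0 ∨ ¬p1
= ¬¬¬p2 ∨ (¬p4 ∧ p4 ∨ ¬p0) ∧ p0 ∨ ¬p1
= ¬p2 ∨ (¬p4 ∧ p4 ∨ ¬p0) ∧ p0 ∨ ¬p1
= ¬p2 ∨ ¬p0 ∧ p0 ∨ ¬p1
= ¬p2 ∨ ¬p1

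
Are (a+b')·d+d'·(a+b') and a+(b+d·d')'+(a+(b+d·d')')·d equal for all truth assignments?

E1: (a+b')·d+d'·(a+b')
    = a+b'   [distribution]
E2: a+(b+d·d')'+(a+(b+d·d')')·d
    = a+(b+d·d')'   [absorption]
    = a+b'   [complement / identity]
Both reduce to a+b', so they are equivalent.

Yes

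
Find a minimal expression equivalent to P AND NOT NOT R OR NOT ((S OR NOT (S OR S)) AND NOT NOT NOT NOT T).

P AND NOT NOT R OR NOT ((S OR NOT (S OR S)) AND NOT NOT NOT NOT T)
= P AND NOT NOT R OR NOT ((S OR NOT S) AND NOT NOT NOT NOT T)   (idempotence)
= P AND NOT NOT R OR NOT NOT NOT NOT NOT T   (complement / identity)
= P AND NOT NOT R OR NOT NOT NOT T   (double negation)
= P AND R OR NOT NOT NOT T   (double negation)
= P AND R OR NOT T   (double negation)

P AND R OR NOT T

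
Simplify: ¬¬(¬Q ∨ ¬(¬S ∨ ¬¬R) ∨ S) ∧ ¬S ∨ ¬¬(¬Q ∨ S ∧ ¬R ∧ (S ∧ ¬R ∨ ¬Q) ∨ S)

¬Q ∨ S

¬¬(¬Q ∨ ¬(¬S ∨ ¬¬R) ∨ S) ∧ ¬S ∨ ¬¬(¬Q ∨ S ∧ ¬R ∧ (S ∧ ¬R ∨ ¬Q) ∨ S)
= ¬¬(¬Q ∨ S ∧ ¬R ∨ S) ∧ ¬S ∨ ¬¬(¬Q ∨ S ∧ ¬R ∧ (S ∧ ¬R ∨ ¬Q) ∨ S)   (De Morgan)
= ¬¬(¬Q ∨ S ∧ ¬R ∨ S) ∧ ¬S ∨ ¬¬(¬Q ∨ S ∧ ¬R ∨ S)   (absorption)
= ¬¬(¬Q ∨ S ∧ ¬R ∨ S)   (absorption)
= ¬Q ∨ S ∧ ¬R ∨ S   (double negation)
= ¬Q ∨ S   (absorption)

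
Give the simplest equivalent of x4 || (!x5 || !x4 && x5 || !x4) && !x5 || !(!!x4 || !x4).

x4 || (!x5 || !x4 && x5 || !x4) && !x5 || !(!!x4 || !x4)
= x4 || (!x5 || !x4) && !x5 || !(!!x4 || !x4)   (absorption)
= x4 || (!x5 || !x4) && !x5 || !x4 && x4   (De Morgan)
= x4 || (!x5 || !x4) && !x5   (complement / identity)
= x4 || !x5   (absorption)

x4 || !x5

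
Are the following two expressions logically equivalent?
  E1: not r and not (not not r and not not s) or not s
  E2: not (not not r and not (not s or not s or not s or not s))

E1: not r and not (not not r and not not s) or not s
    = not r and (not r or not s) or not s   [De Morgan]
    = not r or not s   [absorption]
E2: not (not not r and not (not s or not s or not s or not s))
    = not r or not s or not s or not s or not s   [De Morgan]
    = not r or not s or not s   [idempotence]
    = not r or not s   [idempotence]
Both reduce to not r or not s, so they are equivalent.

Yes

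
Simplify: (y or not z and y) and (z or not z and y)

(y or not z and y) and (z or not z and y)
= y and z or not z and y
= y

y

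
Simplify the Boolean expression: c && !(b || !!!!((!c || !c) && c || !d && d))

c && !b

c && !(b || !!!!((!c || !c) && c || !d && d))
= c && !(b || !!((!c || !c) && c || !d && d))   — double negation
= c && !(b || !!(!c && c || !d && d))   — idempotence
= c && !(b || !c && c || !d && d)   — double negation
= c && !(b || !c && c)   — complement / identity
= c && !b   — complement / identity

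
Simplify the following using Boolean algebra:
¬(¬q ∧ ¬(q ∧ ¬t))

¬(¬q ∧ ¬(q ∧ ¬t))
= q ∨ q ∧ ¬t
= q

q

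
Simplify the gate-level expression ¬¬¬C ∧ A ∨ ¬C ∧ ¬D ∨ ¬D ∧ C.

¬¬¬C ∧ A ∨ ¬C ∧ ¬D ∨ ¬D ∧ C
= ¬¬¬C ∧ A ∨ ¬D   (distribution)
= ¬C ∧ A ∨ ¬D   (double negation)

¬C ∧ A ∨ ¬D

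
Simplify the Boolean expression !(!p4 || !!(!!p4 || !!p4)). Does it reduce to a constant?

false

!(!p4 || !!(!!p4 || !!p4))
= p4 && !(!!p4 || !!p4)   [De Morgan]
= p4 && !!!p4   [idempotence]
= p4 && !p4   [double negation]
= false   [complement]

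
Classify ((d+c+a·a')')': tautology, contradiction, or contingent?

contingent

((d+c+a·a')')'
= ((d+c)')'   (complement / identity)
= d+c   (double negation)
This depends on c, d, so it is not a constant.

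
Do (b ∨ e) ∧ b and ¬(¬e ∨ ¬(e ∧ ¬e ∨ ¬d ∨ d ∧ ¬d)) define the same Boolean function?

No

E1: (b ∨ e) ∧ b
    = b   — absorption
E2: ¬(¬e ∨ ¬(e ∧ ¬e ∨ ¬d ∨ d ∧ ¬d))
    = e ∧ (e ∧ ¬e ∨ ¬d ∨ d ∧ ¬d)   — De Morgan
    = e ∧ (e ∧ ¬e ∨ ¬d)   — complement / identity
    = e ∧ ¬d   — complement / identity
These differ: at b=1, d=0, e=0, E1 = 1 but E2 = 0.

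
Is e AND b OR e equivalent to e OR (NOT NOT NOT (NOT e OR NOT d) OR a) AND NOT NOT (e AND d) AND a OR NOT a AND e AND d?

E1: e AND b OR e
    = e   [absorption]
E2: e OR (NOT NOT NOT (NOT e OR NOT d) OR a) AND NOT NOT (e AND d) AND a OR NOT a AND e AND d
    = e OR (NOT NOT (e AND d) OR a) AND NOT NOT (e AND d) AND a OR NOT a AND e AND d   [De Morgan]
    = e OR NOT NOT (e AND d) AND a OR NOT a AND e AND d   [absorption]
    = e OR e AND d AND a OR NOT a AND e AND d   [double negation]
    = e OR e AND d   [distribution]
    = e   [absorption]
Both reduce to e, so they are equivalent.

Yes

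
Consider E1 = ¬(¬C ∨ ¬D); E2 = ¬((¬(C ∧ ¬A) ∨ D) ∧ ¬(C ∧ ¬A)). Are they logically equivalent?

No

E1: ¬(¬C ∨ ¬D)
    = C ∧ D   [De Morgan]
E2: ¬((¬(C ∧ ¬A) ∨ D) ∧ ¬(C ∧ ¬A))
    = ¬¬(C ∧ ¬A)   [absorption]
    = C ∧ ¬A   [double negation]
These differ: at A=0, C=1, D=0, E1 = 0 but E2 = 1.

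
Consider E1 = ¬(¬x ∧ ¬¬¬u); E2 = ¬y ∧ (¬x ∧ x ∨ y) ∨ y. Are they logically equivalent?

No

E1: ¬(¬x ∧ ¬¬¬u)
    = x ∨ ¬¬u   (De Morgan)
    = x ∨ u   (double negation)
E2: ¬y ∧ (¬x ∧ x ∨ y) ∨ y
    = ¬y ∧ y ∨ y   (complement / identity)
    = y   (complement / identity)
These differ: at u=0, x=0, y=1, E1 = 0 but E2 = 1.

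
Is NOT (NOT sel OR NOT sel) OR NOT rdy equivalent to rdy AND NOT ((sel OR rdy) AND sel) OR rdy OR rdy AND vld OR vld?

No

E1: NOT (NOT sel OR NOT sel) OR NOT rdy
    = NOT NOT sel OR NOT rdy   (idempotence)
    = sel OR NOT rdy   (double negation)
E2: rdy AND NOT ((sel OR rdy) AND sel) OR rdy OR rdy AND vld OR vld
    = rdy AND NOT sel OR rdy OR rdy AND vld OR vld   (absorption)
    = rdy AND NOT sel OR rdy OR vld   (absorption)
    = rdy OR vld   (absorption)
These differ: at rdy=0, sel=0, vld=0, E1 = 1 but E2 = 0.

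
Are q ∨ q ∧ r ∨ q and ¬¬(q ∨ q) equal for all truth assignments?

Yes

E1: q ∨ q ∧ r ∨ q
    = q ∨ q   (absorption)
    = q   (idempotence)
E2: ¬¬(q ∨ q)
    = ¬¬q   (idempotence)
    = q   (double negation)
Both reduce to q, so they are equivalent.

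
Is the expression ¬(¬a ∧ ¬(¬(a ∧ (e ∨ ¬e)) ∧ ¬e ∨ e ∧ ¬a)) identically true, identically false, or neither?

identically true

¬(¬a ∧ ¬(¬(a ∧ (e ∨ ¬e)) ∧ ¬e ∨ e ∧ ¬a))
= a ∨ ¬(a ∧ (e ∨ ¬e)) ∧ ¬e ∨ e ∧ ¬a   [De Morgan]
= a ∨ ¬a ∧ ¬e ∨ e ∧ ¬a   [complement / identity]
= a ∨ ¬a   [distribution]
= True   [complement]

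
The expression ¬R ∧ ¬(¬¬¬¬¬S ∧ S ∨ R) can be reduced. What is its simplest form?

¬R ∧ ¬(¬¬¬¬¬S ∧ S ∨ R)
= ¬R ∧ ¬(¬¬¬S ∧ S ∨ R)   (double negation)
= ¬R ∧ ¬(¬S ∧ S ∨ R)   (double negation)
= ¬R ∧ ¬R   (complement / identity)
= ¬R   (idempotence)

¬R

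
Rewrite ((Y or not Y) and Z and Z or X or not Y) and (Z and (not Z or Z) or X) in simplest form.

((Y or not Y) and Z and Z or X or not Y) and (Z and (not Z or Z) or X)
= (Z and Z or X or not Y) and (Z and (not Z or Z) or X)
= (Z and Z or X or not Y) and (Z or X)
= (Z or X or not Y) and (Z or X)
= Z or X

Z or X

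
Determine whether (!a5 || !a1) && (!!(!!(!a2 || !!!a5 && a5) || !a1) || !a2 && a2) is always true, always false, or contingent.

contingent

(!a5 || !a1) && (!!(!!(!a2 || !!!a5 && a5) || !a1) || !a2 && a2)
= (!a5 || !a1) && !!(!!(!a2 || !!!a5 && a5) || !a1)
= (!a5 || !a1) && !!(!!(!a2 || !a5 && a5) || !a1)
= (!a5 || !a1) && !!(!!!a2 || !a1)
= (!a5 || !a1) && (!!!a2 || !a1)
= (!a5 || !a1) && (!a2 || !a1)
= !a1 || !a5 && !a2
This depends on a1, a2, a5, so it is not a constant.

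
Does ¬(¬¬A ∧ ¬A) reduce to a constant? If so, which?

¬(¬¬A ∧ ¬A)
= ¬A ∨ A   — De Morgan
= True   — complement

yes, True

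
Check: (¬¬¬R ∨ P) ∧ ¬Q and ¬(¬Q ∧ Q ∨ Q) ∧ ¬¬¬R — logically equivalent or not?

No

E1: (¬¬¬R ∨ P) ∧ ¬Q
    = (¬R ∨ P) ∧ ¬Q   — double negation
E2: ¬(¬Q ∧ Q ∨ Q) ∧ ¬¬¬R
    = ¬Q ∧ ¬¬¬R   — complement / identity
    = ¬Q ∧ ¬R   — double negation
These differ: at P=1, Q=0, R=1, E1 = 1 but E2 = 0.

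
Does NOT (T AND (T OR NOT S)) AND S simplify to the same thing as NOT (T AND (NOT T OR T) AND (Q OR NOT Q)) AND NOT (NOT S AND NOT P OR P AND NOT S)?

E1: NOT (T AND (T OR NOT S)) AND S
    = NOT T AND S   — absorption
E2: NOT (T AND (NOT T OR T) AND (Q OR NOT Q)) AND NOT (NOT S AND NOT P OR P AND NOT S)
    = NOT (T AND (NOT T OR T)) AND NOT (NOT S AND NOT P OR P AND NOT S)   — complement / identity
    = NOT (T AND (NOT T OR T)) AND NOT NOT S   — distribution
    = NOT T AND NOT NOT S   — complement / identity
    = NOT T AND S   — double negation
Both reduce to NOT T AND S, so they are equivalent.

Yes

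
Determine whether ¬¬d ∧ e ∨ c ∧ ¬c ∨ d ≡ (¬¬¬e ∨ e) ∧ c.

E1: ¬¬d ∧ e ∨ c ∧ ¬c ∨ d
    = ¬¬d ∧ e ∨ d   [complement / identity]
    = d ∧ e ∨ d   [double negation]
    = d   [absorption]
E2: (¬¬¬e ∨ e) ∧ c
    = (¬e ∨ e) ∧ c   [double negation]
    = c   [complement / identity]
These differ: at c=0, d=1, e=1, E1 = 1 but E2 = 0.

No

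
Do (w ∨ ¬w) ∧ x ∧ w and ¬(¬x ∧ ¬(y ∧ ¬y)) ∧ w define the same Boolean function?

E1: (w ∨ ¬w) ∧ x ∧ w
    = x ∧ w   [complement / identity]
E2: ¬(¬x ∧ ¬(y ∧ ¬y)) ∧ w
    = (x ∨ y ∧ ¬y) ∧ w   [De Morgan]
    = x ∧ w   [complement / identity]
Both reduce to x ∧ w, so they are equivalent.

Yes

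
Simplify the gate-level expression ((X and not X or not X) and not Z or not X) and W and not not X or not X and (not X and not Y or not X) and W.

not X and W

((X and not X or not X) and not Z or not X) and W and not not X or not X and (not X and not Y or not X) and W
= ((X and not X or not X) and not Z or not X) and W and X or not X and (not X and not Y or not X) and W   [double negation]
= (not X and not Z or not X) and W and X or not X and (not X and not Y or not X) and W   [complement / identity]
= not X and W and X or not X and (not X and not Y or not X) and W   [absorption]
= not X and W and X or not X and not X and W   [absorption]
= not X and W   [distribution]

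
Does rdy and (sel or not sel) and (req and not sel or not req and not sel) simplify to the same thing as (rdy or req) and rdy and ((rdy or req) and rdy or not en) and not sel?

Yes

E1: rdy and (sel or not sel) and (req and not sel or not req and not sel)
    = rdy and (sel or not sel) and not sel   — distribution
    = rdy and not sel   — complement / identity
E2: (rdy or req) and rdy and ((rdy or req) and rdy or not en) and not sel
    = (rdy or req) and rdy and not sel   — absorption
    = rdy and not sel   — absorption
Both reduce to rdy and not sel, so they are equivalent.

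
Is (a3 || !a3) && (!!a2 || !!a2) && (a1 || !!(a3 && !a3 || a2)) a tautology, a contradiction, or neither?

neither

(a3 || !a3) && (!!a2 || !!a2) && (a1 || !!(a3 && !a3 || a2))
= (!!a2 || !!a2) && (a1 || !!(a3 && !a3 || a2))   [complement / identity]
= (!!a2 || !!a2) && (a1 || !!a2)   [complement / identity]
= !!a2 && a1 || !!a2   [distribution]
= !!a2   [absorption]
= a2   [double negation]
This depends on a2, so it is not a constant.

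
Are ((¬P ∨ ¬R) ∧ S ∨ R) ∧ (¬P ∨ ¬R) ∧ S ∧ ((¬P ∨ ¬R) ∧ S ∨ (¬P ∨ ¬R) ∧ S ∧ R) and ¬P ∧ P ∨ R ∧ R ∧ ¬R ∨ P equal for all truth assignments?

No

E1: ((¬P ∨ ¬R) ∧ S ∨ R) ∧ (¬P ∨ ¬R) ∧ S ∧ ((¬P ∨ ¬R) ∧ S ∨ (¬P ∨ ¬R) ∧ S ∧ R)
    = ((¬P ∨ ¬R) ∧ S ∨ R) ∧ (¬P ∨ ¬R) ∧ S ∧ (¬P ∨ ¬R) ∧ S   [absorption]
    = ((¬P ∨ ¬R) ∧ S ∨ R) ∧ (¬P ∨ ¬R) ∧ S   [idempotence]
    = (¬P ∨ ¬R) ∧ S   [absorption]
E2: ¬P ∧ P ∨ R ∧ R ∧ ¬R ∨ P
    = ¬P ∧ P ∨ R ∧ ¬R ∨ P   [idempotence]
    = ¬P ∧ P ∨ P   [complement / identity]
    = P   [complement / identity]
These differ: at P=1, R=0, S=0, E1 = 0 but E2 = 1.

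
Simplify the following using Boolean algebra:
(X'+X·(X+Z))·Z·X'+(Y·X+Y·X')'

(X'+X·(X+Z))·Z·X'+(Y·X+Y·X')'
= (X'+X)·Z·X'+(Y·X+Y·X')'
= (X'+X)·Z·X'+Y'
= Z·X'+Y'

Z·X'+Y'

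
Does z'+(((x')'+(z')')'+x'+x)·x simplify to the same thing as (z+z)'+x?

Yes

E1: z'+(((x')'+(z')')'+x'+x)·x
    = z'+(x'·z'+x'+x)·x   — De Morgan
    = z'+(x'+x)·x   — absorption
    = z'+x   — complement / identity
E2: (z+z)'+x
    = z'+x   — idempotence
Both reduce to z'+x, so they are equivalent.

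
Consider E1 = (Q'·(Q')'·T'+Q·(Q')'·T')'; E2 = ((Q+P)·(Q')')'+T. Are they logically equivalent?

E1: (Q'·(Q')'·T'+Q·(Q')'·T')'
    = ((Q')'·T')'
    = Q'+T
E2: ((Q+P)·(Q')')'+T
    = ((Q+P)·Q)'+T
    = Q'+T
Both reduce to Q'+T, so they are equivalent.

Yes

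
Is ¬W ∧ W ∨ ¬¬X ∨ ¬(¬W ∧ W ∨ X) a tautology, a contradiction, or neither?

¬W ∧ W ∨ ¬¬X ∨ ¬(¬W ∧ W ∨ X)
= ¬W ∧ W ∨ ¬¬X ∨ ¬X   — complement / identity
= ¬W ∧ W ∨ X ∨ ¬X   — double negation
= X ∨ ¬X   — complement / identity
= True   — complement

tautology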